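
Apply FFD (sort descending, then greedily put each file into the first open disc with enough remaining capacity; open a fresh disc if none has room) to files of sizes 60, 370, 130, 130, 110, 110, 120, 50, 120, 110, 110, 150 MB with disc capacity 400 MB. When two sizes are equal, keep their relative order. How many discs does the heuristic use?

Sorted descending: 370, 150, 130, 130, 120, 120, 110, 110, 110, 110, 60, 50.
  370 → disc 1 (new)  [load 370/400]
  150 → disc 2 (new)  [load 150/400]
  130 → disc 2  [load 280/400]
  130 → disc 3 (new)  [load 130/400]
  120 → disc 2  [load 400/400]
  120 → disc 3  [load 250/400]
  110 → disc 3  [load 360/400]
  110 → disc 4 (new)  [load 110/400]
  110 → disc 4  [load 220/400]
  110 → disc 4  [load 330/400]
  60 → disc 4  [load 390/400]
  50 → disc 5 (new)  [load 50/400]
5 discs opened.

5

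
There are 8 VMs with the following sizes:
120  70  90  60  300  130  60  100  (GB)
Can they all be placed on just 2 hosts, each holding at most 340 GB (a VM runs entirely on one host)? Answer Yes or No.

Total = 930 GB; ⌈930/340⌉ = 3.
At least 3 hosts are required, but only 2 are allowed.

No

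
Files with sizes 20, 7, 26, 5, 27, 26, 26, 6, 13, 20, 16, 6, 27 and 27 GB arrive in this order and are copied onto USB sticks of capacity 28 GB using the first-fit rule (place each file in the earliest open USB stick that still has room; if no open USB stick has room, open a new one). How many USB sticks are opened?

  20 → USB stick 1 (new)  [load 20/28]
  7 → USB stick 1  [load 27/28]
  26 → USB stick 2 (new)  [load 26/28]
  5 → USB stick 3 (new)  [load 5/28]
  27 → USB stick 4 (new)  [load 27/28]
  26 → USB stick 5 (new)  [load 26/28]
  26 → USB stick 6 (new)  [load 26/28]
  6 → USB stick 3  [load 11/28]
  13 → USB stick 3  [load 24/28]
  20 → USB stick 7 (new)  [load 20/28]
  16 → USB stick 8 (new)  [load 16/28]
  6 → USB stick 7  [load 26/28]
  27 → USB stick 9 (new)  [load 27/28]
  27 → USB stick 10 (new)  [load 27/28]
10 USB sticks opened.

10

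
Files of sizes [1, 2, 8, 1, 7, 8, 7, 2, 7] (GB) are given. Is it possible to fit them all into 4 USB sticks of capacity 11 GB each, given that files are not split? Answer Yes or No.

No

Total = 43 GB; ⌈43/11⌉ = 4.
5 files each exceed half the capacity and cannot share a USB stick, forcing at least 5 USB sticks.
At least 5 USB sticks are required, but only 4 are allowed.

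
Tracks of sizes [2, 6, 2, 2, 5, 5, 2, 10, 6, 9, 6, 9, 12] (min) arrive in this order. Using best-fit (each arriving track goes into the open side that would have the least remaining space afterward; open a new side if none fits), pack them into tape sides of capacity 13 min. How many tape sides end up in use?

  2 → side 1 (new)  [load 2/13]
  6 → side 1  [load 8/13]
  2 → side 1  [load 10/13]
  2 → side 1  [load 12/13]
  5 → side 2 (new)  [load 5/13]
  5 → side 2  [load 10/13]
  2 → side 2  [load 12/13]
  10 → side 3 (new)  [load 10/13]
  6 → side 4 (new)  [load 6/13]
  9 → side 5 (new)  [load 9/13]
  6 → side 4  [load 12/13]
  9 → side 6 (new)  [load 9/13]
  12 → side 7 (new)  [load 12/13]
7 tape sides opened.

7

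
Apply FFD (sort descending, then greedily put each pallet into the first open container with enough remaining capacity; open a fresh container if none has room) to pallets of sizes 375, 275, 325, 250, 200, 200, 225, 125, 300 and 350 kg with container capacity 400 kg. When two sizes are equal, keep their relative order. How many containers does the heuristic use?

Sorted descending: 375, 350, 325, 300, 275, 250, 225, 200, 200, 125.
  375 → container 1 (new)  [load 375/400]
  350 → container 2 (new)  [load 350/400]
  325 → container 3 (new)  [load 325/400]
  300 → container 4 (new)  [load 300/400]
  275 → container 5 (new)  [load 275/400]
  250 → container 6 (new)  [load 250/400]
  225 → container 7 (new)  [load 225/400]
  200 → container 8 (new)  [load 200/400]
  200 → container 8  [load 400/400]
  125 → container 5  [load 400/400]
8 containers opened.

8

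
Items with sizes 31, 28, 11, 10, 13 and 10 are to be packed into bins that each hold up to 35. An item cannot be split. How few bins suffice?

4

Total = 31 + 28 + 13 + 11 + 10 + 10 = 103.
Lower bound: ⌈103/35⌉ = 3 bins.
A packing using 4 bins:
  bin 1: 31 = 31
  bin 2: 28 = 28
  bin 3: 13 + 11 + 10 = 34
  bin 4: 10 = 10
No arrangement into 3 bins stays within capacity, so 4 is optimal.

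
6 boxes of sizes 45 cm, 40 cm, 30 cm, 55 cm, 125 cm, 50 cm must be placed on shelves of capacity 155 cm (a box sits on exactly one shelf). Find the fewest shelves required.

3

Total = 125 + 55 + 50 + 45 + 40 + 30 = 345 cm.
Lower bound: ⌈345/155⌉ = 3 shelves.
A packing using 3 shelves:
  shelf 1: 125 + 30 = 155
  shelf 2: 55 + 50 + 45 = 150
  shelf 3: 40 = 40
This matches the lower bound, so 3 is optimal.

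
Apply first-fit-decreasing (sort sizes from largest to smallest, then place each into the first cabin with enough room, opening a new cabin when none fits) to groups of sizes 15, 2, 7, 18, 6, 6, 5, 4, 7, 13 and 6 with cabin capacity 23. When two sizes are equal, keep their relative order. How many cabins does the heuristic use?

4

Sorted descending: 18, 15, 13, 7, 7, 6, 6, 6, 5, 4, 2.
  18 → cabin 1 (new)  [load 18/23]
  15 → cabin 2 (new)  [load 15/23]
  13 → cabin 3 (new)  [load 13/23]
  7 → cabin 2  [load 22/23]
  7 → cabin 3  [load 20/23]
  6 → cabin 4 (new)  [load 6/23]
  6 → cabin 4  [load 12/23]
  6 → cabin 4  [load 18/23]
  5 → cabin 1  [load 23/23]
  4 → cabin 4  [load 22/23]
  2 → cabin 3  [load 22/23]
4 cabins opened.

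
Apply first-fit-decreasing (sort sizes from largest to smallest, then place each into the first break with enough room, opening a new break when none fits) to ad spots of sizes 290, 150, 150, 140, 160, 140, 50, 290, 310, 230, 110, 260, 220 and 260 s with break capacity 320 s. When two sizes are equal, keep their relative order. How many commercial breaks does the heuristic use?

10

Sorted descending: 310, 290, 290, 260, 260, 230, 220, 160, 150, 150, 140, 140, 110, 50.
  310 → break 1 (new)  [load 310/320]
  290 → break 2 (new)  [load 290/320]
  290 → break 3 (new)  [load 290/320]
  260 → break 4 (new)  [load 260/320]
  260 → break 5 (new)  [load 260/320]
  230 → break 6 (new)  [load 230/320]
  220 → break 7 (new)  [load 220/320]
  160 → break 8 (new)  [load 160/320]
  150 → break 8  [load 310/320]
  150 → break 9 (new)  [load 150/320]
  140 → break 9  [load 290/320]
  140 → break 10 (new)  [load 140/320]
  110 → break 10  [load 250/320]
  50 → break 4  [load 310/320]
10 commercial breaks opened.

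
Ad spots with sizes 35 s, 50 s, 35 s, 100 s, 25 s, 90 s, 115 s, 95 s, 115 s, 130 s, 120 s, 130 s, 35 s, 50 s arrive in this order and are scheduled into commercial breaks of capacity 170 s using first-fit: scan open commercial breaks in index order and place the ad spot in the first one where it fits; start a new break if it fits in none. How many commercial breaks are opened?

9

  35 → break 1 (new)  [load 35/170]
  50 → break 1  [load 85/170]
  35 → break 1  [load 120/170]
  100 → break 2 (new)  [load 100/170]
  25 → break 1  [load 145/170]
  90 → break 3 (new)  [load 90/170]
  115 → break 4 (new)  [load 115/170]
  95 → break 5 (new)  [load 95/170]
  115 → break 6 (new)  [load 115/170]
  130 → break 7 (new)  [load 130/170]
  120 → break 8 (new)  [load 120/170]
  130 → break 9 (new)  [load 130/170]
  35 → break 2  [load 135/170]
  50 → break 3  [load 140/170]
9 commercial breaks opened.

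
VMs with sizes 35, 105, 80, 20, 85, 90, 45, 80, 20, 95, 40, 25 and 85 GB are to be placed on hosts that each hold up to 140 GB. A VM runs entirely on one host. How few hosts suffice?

Total = 105 + 95 + 90 + 85 + 85 + 80 + 80 + 45 + 40 + 35 + 25 + 20 + 20 = 805 GB.
Lower bound: ⌈805/140⌉ = 6 hosts.
Also, 7 VMs each exceed 70 GB, and no two of those can share a host, so at least 7 hosts are needed.
A packing using 7 hosts:
  host 1: 105 + 35 = 140
  host 2: 95 + 45 = 140
  host 3: 90 + 40 = 130
  host 4: 85 + 25 + 20 = 130
  host 5: 85 + 20 = 105
  host 6: 80 = 80
  host 7: 80 = 80
This matches the lower bound, so 7 is optimal.

7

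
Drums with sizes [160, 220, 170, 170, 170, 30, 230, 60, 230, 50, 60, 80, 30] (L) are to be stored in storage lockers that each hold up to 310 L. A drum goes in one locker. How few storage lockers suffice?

7

Total = 230 + 230 + 220 + 170 + 170 + 170 + 160 + 80 + 60 + 60 + 50 + 30 + 30 = 1660 L.
Lower bound: ⌈1660/310⌉ = 6 storage lockers.
Also, 7 drums each exceed 155 L, and no two of those can share a locker, so at least 7 storage lockers are needed.
A packing using 7 storage lockers:
  locker 1: 230 + 80 = 310
  locker 2: 230 + 60 = 290
  locker 3: 220 + 60 + 30 = 310
  locker 4: 170 + 50 + 30 = 250
  locker 5: 170 = 170
  locker 6: 170 = 170
  locker 7: 160 = 160
This matches the lower bound, so 7 is optimal.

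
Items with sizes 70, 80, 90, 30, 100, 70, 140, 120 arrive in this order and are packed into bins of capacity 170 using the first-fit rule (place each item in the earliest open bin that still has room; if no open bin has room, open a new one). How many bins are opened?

5

  70 → bin 1 (new)  [load 70/170]
  80 → bin 1  [load 150/170]
  90 → bin 2 (new)  [load 90/170]
  30 → bin 2  [load 120/170]
  100 → bin 3 (new)  [load 100/170]
  70 → bin 3  [load 170/170]
  140 → bin 4 (new)  [load 140/170]
  120 → bin 5 (new)  [load 120/170]
5 bins opened.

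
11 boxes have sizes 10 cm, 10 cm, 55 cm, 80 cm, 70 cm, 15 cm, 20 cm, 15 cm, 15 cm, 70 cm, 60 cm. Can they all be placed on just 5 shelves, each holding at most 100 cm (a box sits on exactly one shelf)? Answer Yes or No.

A valid assignment using 5 shelves:
  shelf 1: 80 + 20 = 100
  shelf 2: 70 + 15 + 15 = 100
  shelf 3: 70 + 15 + 10 = 95
  shelf 4: 60 + 10 = 70
  shelf 5: 55 = 55
Every load is within 100 cm, so 5 shelves suffice.

Yes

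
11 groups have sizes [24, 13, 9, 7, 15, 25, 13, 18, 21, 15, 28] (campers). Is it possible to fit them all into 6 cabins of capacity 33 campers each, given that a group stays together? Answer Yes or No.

Total = 188 campers; ⌈188/33⌉ = 6.
The bound of 6 does not rule out 6, but exhaustive search shows no assignment into 6 cabins of capacity 33 campers exists — the minimum is 7.

No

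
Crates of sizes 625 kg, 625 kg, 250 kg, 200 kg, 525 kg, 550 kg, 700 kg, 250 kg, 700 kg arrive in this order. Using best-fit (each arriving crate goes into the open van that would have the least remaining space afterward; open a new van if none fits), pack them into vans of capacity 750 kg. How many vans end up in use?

7

  625 → van 1 (new)  [load 625/750]
  625 → van 2 (new)  [load 625/750]
  250 → van 3 (new)  [load 250/750]
  200 → van 3  [load 450/750]
  525 → van 4 (new)  [load 525/750]
  550 → van 5 (new)  [load 550/750]
  700 → van 6 (new)  [load 700/750]
  250 → van 3  [load 700/750]
  700 → van 7 (new)  [load 700/750]
7 vans opened.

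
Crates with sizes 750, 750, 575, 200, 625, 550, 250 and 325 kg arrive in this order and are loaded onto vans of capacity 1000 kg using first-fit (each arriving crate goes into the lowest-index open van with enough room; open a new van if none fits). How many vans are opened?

  750 → van 1 (new)  [load 750/1000]
  750 → van 2 (new)  [load 750/1000]
  575 → van 3 (new)  [load 575/1000]
  200 → van 1  [load 950/1000]
  625 → van 4 (new)  [load 625/1000]
  550 → van 5 (new)  [load 550/1000]
  250 → van 2  [load 1000/1000]
  325 → van 3  [load 900/1000]
5 vans opened.

5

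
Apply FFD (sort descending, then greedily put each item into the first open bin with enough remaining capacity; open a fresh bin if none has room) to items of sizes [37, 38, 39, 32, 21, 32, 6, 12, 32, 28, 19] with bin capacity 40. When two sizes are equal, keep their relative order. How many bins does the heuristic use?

8

Sorted descending: 39, 38, 37, 32, 32, 32, 28, 21, 19, 12, 6.
  39 → bin 1 (new)  [load 39/40]
  38 → bin 2 (new)  [load 38/40]
  37 → bin 3 (new)  [load 37/40]
  32 → bin 4 (new)  [load 32/40]
  32 → bin 5 (new)  [load 32/40]
  32 → bin 6 (new)  [load 32/40]
  28 → bin 7 (new)  [load 28/40]
  21 → bin 8 (new)  [load 21/40]
  19 → bin 8  [load 40/40]
  12 → bin 7  [load 40/40]
  6 → bin 4  [load 38/40]
8 bins opened.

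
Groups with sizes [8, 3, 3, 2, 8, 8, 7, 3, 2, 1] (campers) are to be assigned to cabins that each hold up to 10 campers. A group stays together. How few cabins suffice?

Total = 8 + 8 + 8 + 7 + 3 + 3 + 3 + 2 + 2 + 1 = 45 campers.
Lower bound: ⌈45/10⌉ = 5 cabins.
A packing using 5 cabins:
  cabin 1: 8 + 2 = 10
  cabin 2: 8 + 2 = 10
  cabin 3: 8 + 1 = 9
  cabin 4: 7 + 3 = 10
  cabin 5: 3 + 3 = 6
This matches the lower bound, so 5 is optimal.

5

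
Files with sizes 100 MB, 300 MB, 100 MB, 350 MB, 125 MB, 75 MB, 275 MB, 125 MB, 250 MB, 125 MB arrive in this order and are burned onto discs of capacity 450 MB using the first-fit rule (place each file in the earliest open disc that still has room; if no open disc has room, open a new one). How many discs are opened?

  100 → disc 1 (new)  [load 100/450]
  300 → disc 1  [load 400/450]
  100 → disc 2 (new)  [load 100/450]
  350 → disc 2  [load 450/450]
  125 → disc 3 (new)  [load 125/450]
  75 → disc 3  [load 200/450]
  275 → disc 4 (new)  [load 275/450]
  125 → disc 3  [load 325/450]
  250 → disc 5 (new)  [load 250/450]
  125 → disc 3  [load 450/450]
5 discs opened.

5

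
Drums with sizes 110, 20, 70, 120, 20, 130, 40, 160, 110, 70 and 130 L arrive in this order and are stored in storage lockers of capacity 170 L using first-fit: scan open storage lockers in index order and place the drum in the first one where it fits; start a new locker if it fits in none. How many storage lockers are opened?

  110 → locker 1 (new)  [load 110/170]
  20 → locker 1  [load 130/170]
  70 → locker 2 (new)  [load 70/170]
  120 → locker 3 (new)  [load 120/170]
  20 → locker 1  [load 150/170]
  130 → locker 4 (new)  [load 130/170]
  40 → locker 2  [load 110/170]
  160 → locker 5 (new)  [load 160/170]
  110 → locker 6 (new)  [load 110/170]
  70 → locker 7 (new)  [load 70/170]
  130 → locker 8 (new)  [load 130/170]
8 storage lockers opened.

8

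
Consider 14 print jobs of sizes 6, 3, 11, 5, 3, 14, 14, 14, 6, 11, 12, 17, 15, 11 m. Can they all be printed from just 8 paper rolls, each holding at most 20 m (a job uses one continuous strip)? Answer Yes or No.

Total = 142 m; ⌈142/20⌉ = 8.
9 print jobs each exceed half the capacity and cannot share a roll, forcing at least 9 paper rolls.
At least 9 paper rolls are required, but only 8 are allowed.

No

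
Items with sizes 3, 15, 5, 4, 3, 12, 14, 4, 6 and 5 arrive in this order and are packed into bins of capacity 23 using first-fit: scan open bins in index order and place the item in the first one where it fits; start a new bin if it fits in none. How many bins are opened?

4

  3 → bin 1 (new)  [load 3/23]
  15 → bin 1  [load 18/23]
  5 → bin 1  [load 23/23]
  4 → bin 2 (new)  [load 4/23]
  3 → bin 2  [load 7/23]
  12 → bin 2  [load 19/23]
  14 → bin 3 (new)  [load 14/23]
  4 → bin 2  [load 23/23]
  6 → bin 3  [load 20/23]
  5 → bin 4 (new)  [load 5/23]
4 bins opened.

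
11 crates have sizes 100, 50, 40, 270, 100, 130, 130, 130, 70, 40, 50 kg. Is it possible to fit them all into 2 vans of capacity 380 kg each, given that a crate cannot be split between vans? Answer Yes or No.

Total = 1110 kg; ⌈1110/380⌉ = 3.
At least 3 vans are required, but only 2 are allowed.

No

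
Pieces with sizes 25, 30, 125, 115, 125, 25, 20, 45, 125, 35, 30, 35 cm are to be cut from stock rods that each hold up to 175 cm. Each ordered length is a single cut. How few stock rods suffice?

5

Total = 125 + 125 + 125 + 115 + 45 + 35 + 35 + 30 + 30 + 25 + 25 + 20 = 735 cm.
Lower bound: ⌈735/175⌉ = 5 stock rods.
A packing using 5 stock rods:
  stock rod 1: 125 + 45 = 170
  stock rod 2: 125 + 35 = 160
  stock rod 3: 125 + 35 = 160
  stock rod 4: 115 + 30 + 30 = 175
  stock rod 5: 25 + 25 + 20 = 70
This matches the lower bound, so 5 is optimal.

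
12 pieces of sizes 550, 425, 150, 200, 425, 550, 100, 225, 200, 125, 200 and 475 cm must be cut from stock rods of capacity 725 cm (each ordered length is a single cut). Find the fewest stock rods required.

Total = 550 + 550 + 475 + 425 + 425 + 225 + 200 + 200 + 200 + 150 + 125 + 100 = 3625 cm.
Lower bound: ⌈3625/725⌉ = 5 stock rods.
A packing using 6 stock rods:
  stock rod 1: 550 + 150 = 700
  stock rod 2: 550 + 125 = 675
  stock rod 3: 475 + 225 = 700
  stock rod 4: 425 + 200 + 100 = 725
  stock rod 5: 425 + 200 = 625
  stock rod 6: 200 = 200
No arrangement into 5 stock rods stays within capacity, so 6 is optimal.

6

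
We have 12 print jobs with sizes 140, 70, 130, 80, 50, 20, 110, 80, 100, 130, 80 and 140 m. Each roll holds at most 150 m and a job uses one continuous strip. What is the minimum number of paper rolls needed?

9

Total = 140 + 140 + 130 + 130 + 110 + 100 + 80 + 80 + 80 + 70 + 50 + 20 = 1130 m.
Lower bound: ⌈1130/150⌉ = 8 paper rolls.
Also, 9 print jobs each exceed 75 m, and no two of those can share a roll, so at least 9 paper rolls are needed.
A packing using 9 paper rolls:
  roll 1: 140 = 140
  roll 2: 140 = 140
  roll 3: 130 + 20 = 150
  roll 4: 130 = 130
  roll 5: 110 = 110
  roll 6: 100 + 50 = 150
  roll 7: 80 + 70 = 150
  roll 8: 80 = 80
  roll 9: 80 = 80
This matches the lower bound, so 9 is optimal.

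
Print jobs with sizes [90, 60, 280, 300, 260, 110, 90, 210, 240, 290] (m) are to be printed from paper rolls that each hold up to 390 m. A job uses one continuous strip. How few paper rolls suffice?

6

Total = 300 + 290 + 280 + 260 + 240 + 210 + 110 + 90 + 90 + 60 = 1930 m.
Lower bound: ⌈1930/390⌉ = 5 paper rolls.
Also, 6 print jobs each exceed 195 m, and no two of those can share a roll, so at least 6 paper rolls are needed.
A packing using 6 paper rolls:
  roll 1: 300 + 90 = 390
  roll 2: 290 + 90 = 380
  roll 3: 280 + 110 = 390
  roll 4: 260 + 60 = 320
  roll 5: 240 = 240
  roll 6: 210 = 210
This matches the lower bound, so 6 is optimal.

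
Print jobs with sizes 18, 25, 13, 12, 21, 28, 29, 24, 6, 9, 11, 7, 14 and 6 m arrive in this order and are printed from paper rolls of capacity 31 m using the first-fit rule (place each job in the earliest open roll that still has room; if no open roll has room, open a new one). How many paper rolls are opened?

8

  18 → roll 1 (new)  [load 18/31]
  25 → roll 2 (new)  [load 25/31]
  13 → roll 1  [load 31/31]
  12 → roll 3 (new)  [load 12/31]
  21 → roll 4 (new)  [load 21/31]
  28 → roll 5 (new)  [load 28/31]
  29 → roll 6 (new)  [load 29/31]
  24 → roll 7 (new)  [load 24/31]
  6 → roll 2  [load 31/31]
  9 → roll 3  [load 21/31]
  11 → roll 8 (new)  [load 11/31]
  7 → roll 3  [load 28/31]
  14 → roll 8  [load 25/31]
  6 → roll 4  [load 27/31]
8 paper rolls opened.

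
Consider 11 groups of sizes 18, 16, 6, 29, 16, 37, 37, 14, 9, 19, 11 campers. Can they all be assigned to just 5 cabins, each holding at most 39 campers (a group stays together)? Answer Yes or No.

No

Total = 212 campers; ⌈212/39⌉ = 6.
At least 6 cabins are required, but only 5 are allowed.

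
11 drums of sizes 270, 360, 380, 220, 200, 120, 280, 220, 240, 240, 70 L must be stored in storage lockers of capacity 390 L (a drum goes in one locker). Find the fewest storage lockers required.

9

Total = 380 + 360 + 280 + 270 + 240 + 240 + 220 + 220 + 200 + 120 + 70 = 2600 L.
Lower bound: ⌈2600/390⌉ = 7 storage lockers.
Also, 9 drums each exceed 195 L, and no two of those can share a locker, so at least 9 storage lockers are needed.
A packing using 9 storage lockers:
  locker 1: 380 = 380
  locker 2: 360 = 360
  locker 3: 280 + 70 = 350
  locker 4: 270 + 120 = 390
  locker 5: 240 = 240
  locker 6: 240 = 240
  locker 7: 220 = 220
  locker 8: 220 = 220
  locker 9: 200 = 200
This matches the lower bound, so 9 is optimal.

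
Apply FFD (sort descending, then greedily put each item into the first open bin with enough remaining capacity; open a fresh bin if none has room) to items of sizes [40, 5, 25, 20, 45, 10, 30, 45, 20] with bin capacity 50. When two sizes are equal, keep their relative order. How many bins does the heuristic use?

Sorted descending: 45, 45, 40, 30, 25, 20, 20, 10, 5.
  45 → bin 1 (new)  [load 45/50]
  45 → bin 2 (new)  [load 45/50]
  40 → bin 3 (new)  [load 40/50]
  30 → bin 4 (new)  [load 30/50]
  25 → bin 5 (new)  [load 25/50]
  20 → bin 4  [load 50/50]
  20 → bin 5  [load 45/50]
  10 → bin 3  [load 50/50]
  5 → bin 1  [load 50/50]
5 bins opened.

5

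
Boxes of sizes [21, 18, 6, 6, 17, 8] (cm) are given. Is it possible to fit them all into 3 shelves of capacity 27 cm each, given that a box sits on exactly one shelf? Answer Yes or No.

A valid assignment using 3 shelves:
  shelf 1: 21 + 6 = 27
  shelf 2: 18 + 8 = 26
  shelf 3: 17 + 6 = 23
Every load is within 27 cm, so 3 shelves suffice.

Yes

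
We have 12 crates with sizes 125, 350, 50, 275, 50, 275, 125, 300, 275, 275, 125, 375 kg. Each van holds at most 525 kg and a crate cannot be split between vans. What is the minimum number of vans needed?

Total = 375 + 350 + 300 + 275 + 275 + 275 + 275 + 125 + 125 + 125 + 50 + 50 = 2600 kg.
Lower bound: ⌈2600/525⌉ = 5 vans.
Also, 7 crates each exceed 525/2 kg, and no two of those can share a van, so at least 7 vans are needed.
A packing using 7 vans:
  van 1: 375 + 125 = 500
  van 2: 350 + 125 + 50 = 525
  van 3: 300 + 125 + 50 = 475
  van 4: 275 = 275
  van 5: 275 = 275
  van 6: 275 = 275
  van 7: 275 = 275
This matches the lower bound, so 7 is optimal.

7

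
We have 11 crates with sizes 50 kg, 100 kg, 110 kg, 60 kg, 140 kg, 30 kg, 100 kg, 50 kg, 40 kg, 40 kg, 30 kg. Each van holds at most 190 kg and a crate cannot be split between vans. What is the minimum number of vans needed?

4

Total = 140 + 110 + 100 + 100 + 60 + 50 + 50 + 40 + 40 + 30 + 30 = 750 kg.
Lower bound: ⌈750/190⌉ = 4 vans.
A packing using 4 vans:
  van 1: 140 + 50 = 190
  van 2: 110 + 50 + 30 = 190
  van 3: 100 + 60 + 30 = 190
  van 4: 100 + 40 + 40 = 180
This matches the lower bound, so 4 is optimal.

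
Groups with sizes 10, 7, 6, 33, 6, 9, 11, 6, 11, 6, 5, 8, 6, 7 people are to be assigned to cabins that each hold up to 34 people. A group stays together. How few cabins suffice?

Total = 33 + 11 + 11 + 10 + 9 + 8 + 7 + 7 + 6 + 6 + 6 + 6 + 6 + 5 = 131 people.
Lower bound: ⌈131/34⌉ = 4 cabins.
A packing using 4 cabins:
  cabin 1: 33 = 33
  cabin 2: 11 + 11 + 10 = 32
  cabin 3: 9 + 8 + 6 + 6 + 5 = 34
  cabin 4: 7 + 7 + 6 + 6 + 6 = 32
This matches the lower bound, so 4 is optimal.

4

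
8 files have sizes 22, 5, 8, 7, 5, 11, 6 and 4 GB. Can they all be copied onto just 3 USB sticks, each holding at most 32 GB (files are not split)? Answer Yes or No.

Yes

A valid assignment using 3 USB sticks:
  USB stick 1: 22 + 8 = 30
  USB stick 2: 11 + 7 + 6 + 5 = 29
  USB stick 3: 5 + 4 = 9
Every load is within 32 GB, so 3 USB sticks suffice.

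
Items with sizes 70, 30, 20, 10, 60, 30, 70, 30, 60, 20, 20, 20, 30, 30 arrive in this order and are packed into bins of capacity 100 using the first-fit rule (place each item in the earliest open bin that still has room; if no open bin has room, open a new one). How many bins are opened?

6

  70 → bin 1 (new)  [load 70/100]
  30 → bin 1  [load 100/100]
  20 → bin 2 (new)  [load 20/100]
  10 → bin 2  [load 30/100]
  60 → bin 2  [load 90/100]
  30 → bin 3 (new)  [load 30/100]
  70 → bin 3  [load 100/100]
  30 → bin 4 (new)  [load 30/100]
  60 → bin 4  [load 90/100]
  20 → bin 5 (new)  [load 20/100]
  20 → bin 5  [load 40/100]
  20 → bin 5  [load 60/100]
  30 → bin 5  [load 90/100]
  30 → bin 6 (new)  [load 30/100]
6 bins opened.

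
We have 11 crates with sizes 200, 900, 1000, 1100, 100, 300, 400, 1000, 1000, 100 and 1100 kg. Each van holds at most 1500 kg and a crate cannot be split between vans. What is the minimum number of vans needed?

Total = 1100 + 1100 + 1000 + 1000 + 1000 + 900 + 400 + 300 + 200 + 100 + 100 = 7200 kg.
Lower bound: ⌈7200/1500⌉ = 5 vans.
Also, 6 crates each exceed 750 kg, and no two of those can share a van, so at least 6 vans are needed.
A packing using 6 vans:
  van 1: 1100 + 400 = 1500
  van 2: 1100 + 300 + 100 = 1500
  van 3: 1000 + 200 + 100 = 1300
  van 4: 1000 = 1000
  van 5: 1000 = 1000
  van 6: 900 = 900
This matches the lower bound, so 6 is optimal.

6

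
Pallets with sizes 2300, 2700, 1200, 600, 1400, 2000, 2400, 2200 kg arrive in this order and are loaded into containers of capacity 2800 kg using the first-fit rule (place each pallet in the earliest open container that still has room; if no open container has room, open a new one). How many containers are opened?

  2300 → container 1 (new)  [load 2300/2800]
  2700 → container 2 (new)  [load 2700/2800]
  1200 → container 3 (new)  [load 1200/2800]
  600 → container 3  [load 1800/2800]
  1400 → container 4 (new)  [load 1400/2800]
  2000 → container 5 (new)  [load 2000/2800]
  2400 → container 6 (new)  [load 2400/2800]
  2200 → container 7 (new)  [load 2200/2800]
7 containers opened.

7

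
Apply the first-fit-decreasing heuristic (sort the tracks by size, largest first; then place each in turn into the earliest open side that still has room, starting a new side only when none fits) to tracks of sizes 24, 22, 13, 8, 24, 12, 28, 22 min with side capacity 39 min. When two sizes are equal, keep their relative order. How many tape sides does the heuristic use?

5

Sorted descending: 28, 24, 24, 22, 22, 13, 12, 8.
  28 → side 1 (new)  [load 28/39]
  24 → side 2 (new)  [load 24/39]
  24 → side 3 (new)  [load 24/39]
  22 → side 4 (new)  [load 22/39]
  22 → side 5 (new)  [load 22/39]
  13 → side 2  [load 37/39]
  12 → side 3  [load 36/39]
  8 → side 1  [load 36/39]
5 tape sides opened.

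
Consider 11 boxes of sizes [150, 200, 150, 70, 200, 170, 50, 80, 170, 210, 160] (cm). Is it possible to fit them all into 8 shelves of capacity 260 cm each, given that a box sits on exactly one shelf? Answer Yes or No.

Yes

A valid assignment using 8 shelves:
  shelf 1: 210 + 50 = 260
  shelf 2: 200 = 200
  shelf 3: 200 = 200
  shelf 4: 170 + 80 = 250
  shelf 5: 170 + 70 = 240
  shelf 6: 160 = 160
  shelf 7: 150 = 150
  shelf 8: 150 = 150
Every load is within 260 cm, so 8 shelves suffice.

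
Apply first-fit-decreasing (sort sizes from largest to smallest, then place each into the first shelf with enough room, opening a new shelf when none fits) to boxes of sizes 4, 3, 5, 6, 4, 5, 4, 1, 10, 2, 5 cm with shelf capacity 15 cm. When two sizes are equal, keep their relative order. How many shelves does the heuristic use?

Sorted descending: 10, 6, 5, 5, 5, 4, 4, 4, 3, 2, 1.
  10 → shelf 1 (new)  [load 10/15]
  6 → shelf 2 (new)  [load 6/15]
  5 → shelf 1  [load 15/15]
  5 → shelf 2  [load 11/15]
  5 → shelf 3 (new)  [load 5/15]
  4 → shelf 2  [load 15/15]
  4 → shelf 3  [load 9/15]
  4 → shelf 3  [load 13/15]
  3 → shelf 4 (new)  [load 3/15]
  2 → shelf 3  [load 15/15]
  1 → shelf 4  [load 4/15]
4 shelves opened.

4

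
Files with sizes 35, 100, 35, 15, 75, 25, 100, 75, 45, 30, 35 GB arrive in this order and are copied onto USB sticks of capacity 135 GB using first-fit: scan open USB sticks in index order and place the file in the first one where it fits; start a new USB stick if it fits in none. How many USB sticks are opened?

5

  35 → USB stick 1 (new)  [load 35/135]
  100 → USB stick 1  [load 135/135]
  35 → USB stick 2 (new)  [load 35/135]
  15 → USB stick 2  [load 50/135]
  75 → USB stick 2  [load 125/135]
  25 → USB stick 3 (new)  [load 25/135]
  100 → USB stick 3  [load 125/135]
  75 → USB stick 4 (new)  [load 75/135]
  45 → USB stick 4  [load 120/135]
  30 → USB stick 5 (new)  [load 30/135]
  35 → USB stick 5  [load 65/135]
5 USB sticks opened.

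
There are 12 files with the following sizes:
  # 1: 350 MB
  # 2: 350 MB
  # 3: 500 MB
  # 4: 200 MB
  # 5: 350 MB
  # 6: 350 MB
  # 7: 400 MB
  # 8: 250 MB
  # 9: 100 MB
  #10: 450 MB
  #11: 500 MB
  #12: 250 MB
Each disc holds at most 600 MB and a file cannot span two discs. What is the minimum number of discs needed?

Total = 500 + 500 + 450 + 400 + 350 + 350 + 350 + 350 + 250 + 250 + 200 + 100 = 4050 MB.
Lower bound: ⌈4050/600⌉ = 7 discs.
Also, 8 files each exceed 300 MB, and no two of those can share a disc, so at least 8 discs are needed.
A packing using 8 discs:
  disc 1: 500 + 100 = 600
  disc 2: 500 = 500
  disc 3: 450 = 450
  disc 4: 400 + 200 = 600
  disc 5: 350 + 250 = 600
  disc 6: 350 + 250 = 600
  disc 7: 350 = 350
  disc 8: 350 = 350
This matches the lower bound, so 8 is optimal.

8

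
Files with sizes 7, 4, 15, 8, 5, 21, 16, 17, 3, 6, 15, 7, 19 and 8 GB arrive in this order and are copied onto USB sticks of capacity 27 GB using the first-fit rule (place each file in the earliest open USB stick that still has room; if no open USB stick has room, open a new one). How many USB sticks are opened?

  7 → USB stick 1 (new)  [load 7/27]
  4 → USB stick 1  [load 11/27]
  15 → USB stick 1  [load 26/27]
  8 → USB stick 2 (new)  [load 8/27]
  5 → USB stick 2  [load 13/27]
  21 → USB stick 3 (new)  [load 21/27]
  16 → USB stick 4 (new)  [load 16/27]
  17 → USB stick 5 (new)  [load 17/27]
  3 → USB stick 2  [load 16/27]
  6 → USB stick 2  [load 22/27]
  15 → USB stick 6 (new)  [load 15/27]
  7 → USB stick 4  [load 23/27]
  19 → USB stick 7 (new)  [load 19/27]
  8 → USB stick 5  [load 25/27]
7 USB sticks opened.

7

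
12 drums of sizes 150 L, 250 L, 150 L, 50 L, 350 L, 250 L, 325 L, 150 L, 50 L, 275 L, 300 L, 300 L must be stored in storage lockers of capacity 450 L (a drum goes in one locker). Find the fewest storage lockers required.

Total = 350 + 325 + 300 + 300 + 275 + 250 + 250 + 150 + 150 + 150 + 50 + 50 = 2600 L.
Lower bound: ⌈2600/450⌉ = 6 storage lockers.
Also, 7 drums each exceed 225 L, and no two of those can share a locker, so at least 7 storage lockers are needed.
A packing using 7 storage lockers:
  locker 1: 350 + 50 + 50 = 450
  locker 2: 325 = 325
  locker 3: 300 + 150 = 450
  locker 4: 300 + 150 = 450
  locker 5: 275 + 150 = 425
  locker 6: 250 = 250
  locker 7: 250 = 250
This matches the lower bound, so 7 is optimal.

7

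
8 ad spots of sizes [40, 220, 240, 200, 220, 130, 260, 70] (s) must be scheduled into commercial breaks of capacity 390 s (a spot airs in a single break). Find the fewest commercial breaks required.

5

Total = 260 + 240 + 220 + 220 + 200 + 130 + 70 + 40 = 1380 s.
Lower bound: ⌈1380/390⌉ = 4 commercial breaks.
Also, 5 ad spots each exceed 195 s, and no two of those can share a break, so at least 5 commercial breaks are needed.
A packing using 5 commercial breaks:
  break 1: 260 + 130 = 390
  break 2: 240 + 70 + 40 = 350
  break 3: 220 = 220
  break 4: 220 = 220
  break 5: 200 = 200
This matches the lower bound, so 5 is optimal.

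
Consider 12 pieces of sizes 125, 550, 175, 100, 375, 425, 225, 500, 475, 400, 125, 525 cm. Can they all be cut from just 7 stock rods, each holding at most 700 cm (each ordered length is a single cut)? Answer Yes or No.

A valid assignment using 7 stock rods:
  stock rod 1: 550 + 125 = 675
  stock rod 2: 525 + 175 = 700
  stock rod 3: 500 + 125 = 625
  stock rod 4: 475 + 225 = 700
  stock rod 5: 425 + 100 = 525
  stock rod 6: 400 = 400
  stock rod 7: 375 = 375
Every load is within 700 cm, so 7 stock rods suffice.

Yes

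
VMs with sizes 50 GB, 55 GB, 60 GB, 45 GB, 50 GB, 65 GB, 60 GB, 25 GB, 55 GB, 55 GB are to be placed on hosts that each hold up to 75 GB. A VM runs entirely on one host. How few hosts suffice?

9

Total = 65 + 60 + 60 + 55 + 55 + 55 + 50 + 50 + 45 + 25 = 520 GB.
Lower bound: ⌈520/75⌉ = 7 hosts.
Also, 9 VMs each exceed 75/2 GB, and no two of those can share a host, so at least 9 hosts are needed.
A packing using 9 hosts:
  host 1: 65 = 65
  host 2: 60 = 60
  host 3: 60 = 60
  host 4: 55 = 55
  host 5: 55 = 55
  host 6: 55 = 55
  host 7: 50 + 25 = 75
  host 8: 50 = 50
  host 9: 45 = 45
This matches the lower bound, so 9 is optimal.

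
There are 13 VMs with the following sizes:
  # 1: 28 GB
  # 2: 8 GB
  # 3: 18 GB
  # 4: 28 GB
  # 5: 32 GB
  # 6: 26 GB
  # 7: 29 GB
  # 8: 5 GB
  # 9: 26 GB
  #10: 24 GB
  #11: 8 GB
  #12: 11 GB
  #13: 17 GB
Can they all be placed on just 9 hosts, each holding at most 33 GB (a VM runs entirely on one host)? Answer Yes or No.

A valid assignment using 9 hosts:
  host 1: 32 = 32
  host 2: 29 = 29
  host 3: 28 + 5 = 33
  host 4: 28 = 28
  host 5: 26 = 26
  host 6: 26 = 26
  host 7: 24 + 8 = 32
  host 8: 18 + 11 = 29
  host 9: 17 + 8 = 25
Every load is within 33 GB, so 9 hosts suffice.

Yes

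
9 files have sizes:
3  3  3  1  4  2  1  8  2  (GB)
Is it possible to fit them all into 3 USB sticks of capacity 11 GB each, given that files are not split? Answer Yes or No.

A valid assignment using 3 USB sticks:
  USB stick 1: 8 + 3 = 11
  USB stick 2: 4 + 3 + 3 + 1 = 11
  USB stick 3: 2 + 2 + 1 = 5
Every load is within 11 GB, so 3 USB sticks suffice.

Yes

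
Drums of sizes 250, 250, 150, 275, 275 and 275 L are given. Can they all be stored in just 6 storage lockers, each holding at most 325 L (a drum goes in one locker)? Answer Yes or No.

Yes

A valid assignment using 6 storage lockers:
  locker 1: 275 = 275
  locker 2: 275 = 275
  locker 3: 275 = 275
  locker 4: 250 = 250
  locker 5: 250 = 250
  locker 6: 150 = 150
Every load is within 325 L, so 6 storage lockers suffice.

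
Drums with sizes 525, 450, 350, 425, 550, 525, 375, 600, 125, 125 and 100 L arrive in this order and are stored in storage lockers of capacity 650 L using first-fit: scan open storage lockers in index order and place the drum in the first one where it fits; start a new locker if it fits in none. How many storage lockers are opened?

  525 → locker 1 (new)  [load 525/650]
  450 → locker 2 (new)  [load 450/650]
  350 → locker 3 (new)  [load 350/650]
  425 → locker 4 (new)  [load 425/650]
  550 → locker 5 (new)  [load 550/650]
  525 → locker 6 (new)  [load 525/650]
  375 → locker 7 (new)  [load 375/650]
  600 → locker 8 (new)  [load 600/650]
  125 → locker 1  [load 650/650]
  125 → locker 2  [load 575/650]
  100 → locker 3  [load 450/650]
8 storage lockers opened.

8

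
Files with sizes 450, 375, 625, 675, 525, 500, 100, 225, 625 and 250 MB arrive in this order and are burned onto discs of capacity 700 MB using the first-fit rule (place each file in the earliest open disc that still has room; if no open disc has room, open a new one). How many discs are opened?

  450 → disc 1 (new)  [load 450/700]
  375 → disc 2 (new)  [load 375/700]
  625 → disc 3 (new)  [load 625/700]
  675 → disc 4 (new)  [load 675/700]
  525 → disc 5 (new)  [load 525/700]
  500 → disc 6 (new)  [load 500/700]
  100 → disc 1  [load 550/700]
  225 → disc 2  [load 600/700]
  625 → disc 7 (new)  [load 625/700]
  250 → disc 8 (new)  [load 250/700]
8 discs opened.

8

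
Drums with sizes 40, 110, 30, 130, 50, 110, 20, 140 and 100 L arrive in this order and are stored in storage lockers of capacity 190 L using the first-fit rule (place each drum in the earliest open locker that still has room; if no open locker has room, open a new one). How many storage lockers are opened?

  40 → locker 1 (new)  [load 40/190]
  110 → locker 1  [load 150/190]
  30 → locker 1  [load 180/190]
  130 → locker 2 (new)  [load 130/190]
  50 → locker 2  [load 180/190]
  110 → locker 3 (new)  [load 110/190]
  20 → locker 3  [load 130/190]
  140 → locker 4 (new)  [load 140/190]
  100 → locker 5 (new)  [load 100/190]
5 storage lockers opened.

5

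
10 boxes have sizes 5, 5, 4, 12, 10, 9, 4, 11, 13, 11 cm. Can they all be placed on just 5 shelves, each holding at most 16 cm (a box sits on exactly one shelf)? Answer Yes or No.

Total = 84 cm; ⌈84/16⌉ = 6.
At least 6 shelves are required, but only 5 are allowed.

No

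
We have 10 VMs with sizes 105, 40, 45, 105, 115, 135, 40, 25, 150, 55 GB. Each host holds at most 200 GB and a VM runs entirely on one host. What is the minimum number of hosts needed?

Total = 150 + 135 + 115 + 105 + 105 + 55 + 45 + 40 + 40 + 25 = 815 GB.
Lower bound: ⌈815/200⌉ = 5 hosts.
A packing using 5 hosts:
  host 1: 150 + 45 = 195
  host 2: 135 + 55 = 190
  host 3: 115 + 40 + 40 = 195
  host 4: 105 + 25 = 130
  host 5: 105 = 105
This matches the lower bound, so 5 is optimal.

5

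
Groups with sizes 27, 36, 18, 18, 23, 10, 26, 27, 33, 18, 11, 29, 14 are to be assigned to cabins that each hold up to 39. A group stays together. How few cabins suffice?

9

Total = 36 + 33 + 29 + 27 + 27 + 26 + 23 + 18 + 18 + 18 + 14 + 11 + 10 = 290.
Lower bound: ⌈290/39⌉ = 8 cabins.
A packing using 9 cabins:
  cabin 1: 36 = 36
  cabin 2: 33 = 33
  cabin 3: 29 + 10 = 39
  cabin 4: 27 + 11 = 38
  cabin 5: 27 = 27
  cabin 6: 26 = 26
  cabin 7: 23 + 14 = 37
  cabin 8: 18 + 18 = 36
  cabin 9: 18 = 18
No arrangement into 8 cabins stays within capacity, so 9 is optimal.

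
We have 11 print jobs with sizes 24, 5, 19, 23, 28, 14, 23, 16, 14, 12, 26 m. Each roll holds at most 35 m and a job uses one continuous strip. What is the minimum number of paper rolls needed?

Total = 28 + 26 + 24 + 23 + 23 + 19 + 16 + 14 + 14 + 12 + 5 = 204 m.
Lower bound: ⌈204/35⌉ = 6 paper rolls.
A packing using 7 paper rolls:
  roll 1: 28 + 5 = 33
  roll 2: 26 = 26
  roll 3: 24 = 24
  roll 4: 23 + 12 = 35
  roll 5: 23 = 23
  roll 6: 19 + 16 = 35
  roll 7: 14 + 14 = 28
No arrangement into 6 paper rolls stays within capacity, so 7 is optimal.

7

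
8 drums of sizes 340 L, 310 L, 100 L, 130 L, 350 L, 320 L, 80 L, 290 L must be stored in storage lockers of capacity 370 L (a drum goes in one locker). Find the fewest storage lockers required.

Total = 350 + 340 + 320 + 310 + 290 + 130 + 100 + 80 = 1920 L.
Lower bound: ⌈1920/370⌉ = 6 storage lockers.
A packing using 6 storage lockers:
  locker 1: 350 = 350
  locker 2: 340 = 340
  locker 3: 320 = 320
  locker 4: 310 = 310
  locker 5: 290 + 80 = 370
  locker 6: 130 + 100 = 230
This matches the lower bound, so 6 is optimal.

6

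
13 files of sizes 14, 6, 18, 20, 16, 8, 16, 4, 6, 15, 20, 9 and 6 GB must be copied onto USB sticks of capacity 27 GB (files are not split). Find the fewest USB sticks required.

Total = 20 + 20 + 18 + 16 + 16 + 15 + 14 + 9 + 8 + 6 + 6 + 6 + 4 = 158 GB.
Lower bound: ⌈158/27⌉ = 6 USB sticks.
Also, 7 files each exceed 27/2 GB, and no two of those can share a USB stick, so at least 7 USB sticks are needed.
A packing using 7 USB sticks:
  USB stick 1: 20 + 6 = 26
  USB stick 2: 20 + 6 = 26
  USB stick 3: 18 + 9 = 27
  USB stick 4: 16 + 8 = 24
  USB stick 5: 16 + 6 + 4 = 26
  USB stick 6: 15 = 15
  USB stick 7: 14 = 14
This matches the lower bound, so 7 is optimal.

7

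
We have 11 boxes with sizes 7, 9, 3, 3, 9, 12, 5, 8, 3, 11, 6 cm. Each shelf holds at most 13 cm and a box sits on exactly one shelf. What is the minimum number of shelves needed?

7

Total = 12 + 11 + 9 + 9 + 8 + 7 + 6 + 5 + 3 + 3 + 3 = 76 cm.
Lower bound: ⌈76/13⌉ = 6 shelves.
A packing using 7 shelves:
  shelf 1: 12 = 12
  shelf 2: 11 = 11
  shelf 3: 9 + 3 = 12
  shelf 4: 9 + 3 = 12
  shelf 5: 8 + 5 = 13
  shelf 6: 7 + 6 = 13
  shelf 7: 3 = 3
No arrangement into 6 shelves stays within capacity, so 7 is optimal.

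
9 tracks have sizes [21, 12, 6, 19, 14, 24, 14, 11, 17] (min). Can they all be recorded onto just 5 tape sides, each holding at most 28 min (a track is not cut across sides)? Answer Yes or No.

Total = 138 min; ⌈138/28⌉ = 5.
The bound of 5 does not rule out 5, but exhaustive search shows no assignment into 5 tape sides of capacity 28 min exists — the minimum is 6.

No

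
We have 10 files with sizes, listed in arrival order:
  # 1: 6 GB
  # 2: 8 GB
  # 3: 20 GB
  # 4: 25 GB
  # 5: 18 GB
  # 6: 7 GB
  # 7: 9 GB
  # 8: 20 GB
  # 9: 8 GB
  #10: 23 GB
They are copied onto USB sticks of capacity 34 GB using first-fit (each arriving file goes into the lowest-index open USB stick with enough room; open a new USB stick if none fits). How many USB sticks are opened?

5

  6 → USB stick 1 (new)  [load 6/34]
  8 → USB stick 1  [load 14/34]
  20 → USB stick 1  [load 34/34]
  25 → USB stick 2 (new)  [load 25/34]
  18 → USB stick 3 (new)  [load 18/34]
  7 → USB stick 2  [load 32/34]
  9 → USB stick 3  [load 27/34]
  20 → USB stick 4 (new)  [load 20/34]
  8 → USB stick 4  [load 28/34]
  23 → USB stick 5 (new)  [load 23/34]
5 USB sticks opened.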